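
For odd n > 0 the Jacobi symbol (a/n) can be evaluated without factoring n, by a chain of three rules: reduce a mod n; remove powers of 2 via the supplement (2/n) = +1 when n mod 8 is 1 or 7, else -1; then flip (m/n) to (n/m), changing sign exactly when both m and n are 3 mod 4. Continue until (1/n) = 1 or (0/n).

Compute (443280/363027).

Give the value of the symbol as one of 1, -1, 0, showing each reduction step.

0

(443280/363027): 443280 mod 363027 = 80253, so (443280/363027) = (80253/363027)
flip (80253/363027) -> (363027/80253): both odd, 80253 mod 4 = 1, 363027 mod 4 = 3, so the flip contributes +1; sign now +1
(363027/80253): 363027 mod 80253 = 42015, so (363027/80253) = (42015/80253)
flip (42015/80253) -> (80253/42015): both odd, 42015 mod 4 = 3, 80253 mod 4 = 1, so the flip contributes +1; sign now +1
(80253/42015): 80253 mod 42015 = 38238, so (80253/42015) = (38238/42015)
factor out 2^1: 38238 = 2^1·19119; with 42015 mod 8 = 7, (2/42015) = +1; sign now +1; continue with (19119/42015)
flip (19119/42015) -> (42015/19119): both odd, 19119 mod 4 = 3, 42015 mod 4 = 3, so the flip contributes -1; sign now -1
(42015/19119): 42015 mod 19119 = 3777, so (42015/19119) = (3777/19119)
flip (3777/19119) -> (19119/3777): both odd, 3777 mod 4 = 1, 19119 mod 4 = 3, so the flip contributes +1; sign now -1
(19119/3777): 19119 mod 3777 = 234, so (19119/3777) = (234/3777)
factor out 2^1: 234 = 2^1·117; with 3777 mod 8 = 1, (2/3777) = +1; sign now -1; continue with (117/3777)
flip (117/3777) -> (3777/117): both odd, 117 mod 4 = 1, 3777 mod 4 = 1, so the flip contributes +1; sign now -1
(3777/117): 3777 mod 117 = 33, so (3777/117) = (33/117)
flip (33/117) -> (117/33): both odd, 33 mod 4 = 1, 117 mod 4 = 1, so the flip contributes +1; sign now -1
(117/33): 117 mod 33 = 18, so (117/33) = (18/33)
factor out 2^1: 18 = 2^1·9; with 33 mod 8 = 1, (2/33) = +1; sign now -1; continue with (9/33)
flip (9/33) -> (33/9): both odd, 9 mod 4 = 1, 33 mod 4 = 1, so the flip contributes +1; sign now -1
(33/9): 33 mod 9 = 6, so (33/9) = (6/9)
factor out 2^1: 6 = 2^1·3; with 9 mod 8 = 1, (2/9) = +1; sign now -1; continue with (3/9)
flip (3/9) -> (9/3): both odd, 3 mod 4 = 3, 9 mod 4 = 1, so the flip contributes +1; sign now -1
(9/3): 9 mod 3 = 0, so (9/3) = (0/3)
reached (0/3); gcd(a, n) > 1, so (0/3) = 0 and the symbol is 0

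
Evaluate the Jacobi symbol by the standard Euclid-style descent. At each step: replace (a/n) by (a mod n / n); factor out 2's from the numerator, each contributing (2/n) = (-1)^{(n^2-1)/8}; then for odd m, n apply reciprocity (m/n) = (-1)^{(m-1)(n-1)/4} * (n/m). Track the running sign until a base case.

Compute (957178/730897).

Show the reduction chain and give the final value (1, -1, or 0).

(957178/730897) = (226281/730897)   [reduce mod 730897]
reciprocity: (226281/730897) = +1·(730897/226281) since 226281 mod 4 = 1, 730897 mod 4 = 1; sign now +1
(730897/226281) = (52054/226281)   [reduce mod 226281]
52054 = 2^1·26027; (2/226281) = +1 since 226281 mod 8 = 1, so (52054/226281) = (+1)^1·(26027/226281); sign now +1
reciprocity: (26027/226281) = +1·(226281/26027) since 26027 mod 4 = 3, 226281 mod 4 = 1; sign now +1
(226281/26027) = (18065/26027)   [reduce mod 26027]
reciprocity: (18065/26027) = +1·(26027/18065) since 18065 mod 4 = 1, 26027 mod 4 = 3; sign now +1
(26027/18065) = (7962/18065)   [reduce mod 18065]
7962 = 2^1·3981; (2/18065) = +1 since 18065 mod 8 = 1, so (7962/18065) = (+1)^1·(3981/18065); sign now +1
reciprocity: (3981/18065) = +1·(18065/3981) since 3981 mod 4 = 1, 18065 mod 4 = 1; sign now +1
(18065/3981) = (2141/3981)   [reduce mod 3981]
reciprocity: (2141/3981) = +1·(3981/2141) since 2141 mod 4 = 1, 3981 mod 4 = 1; sign now +1
(3981/2141) = (1840/2141)   [reduce mod 2141]
1840 = 2^4·115; (2/2141) = -1 since 2141 mod 8 = 5, so (1840/2141) = (-1)^4·(115/2141); sign now +1
reciprocity: (115/2141) = +1·(2141/115) since 115 mod 4 = 3, 2141 mod 4 = 1; sign now +1
(2141/115) = (71/115)   [reduce mod 115]
reciprocity: (71/115) = -1·(115/71) since 71 mod 4 = 3, 115 mod 4 = 3; sign now -1
(115/71) = (44/71)   [reduce mod 71]
44 = 2^2·11; (2/71) = +1 since 71 mod 8 = 7, so (44/71) = (+1)^2·(11/71); sign now -1
reciprocity: (11/71) = -1·(71/11) since 11 mod 4 = 3, 71 mod 4 = 3; sign now +1
(71/11) = (5/11)   [reduce mod 11]
reciprocity: (5/11) = +1·(11/5) since 5 mod 4 = 1, 11 mod 4 = 3; sign now +1
(11/5) = (1/5)   [reduce mod 5]
(1/5) = 1; final value = sign = +1

1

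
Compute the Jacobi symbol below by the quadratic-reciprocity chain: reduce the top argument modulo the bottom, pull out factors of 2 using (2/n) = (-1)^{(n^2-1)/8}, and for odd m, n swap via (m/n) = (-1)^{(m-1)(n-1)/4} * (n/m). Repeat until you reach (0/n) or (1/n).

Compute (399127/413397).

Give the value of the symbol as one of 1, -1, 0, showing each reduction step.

reciprocity: (399127/413397) = +1·(413397/399127) since 399127 mod 4 = 3, 413397 mod 4 = 1; sign now +1
(413397/399127) = (14270/399127)   [reduce mod 399127]
14270 = 2^1·7135; (2/399127) = +1 since 399127 mod 8 = 7, so (14270/399127) = (+1)^1·(7135/399127); sign now +1
reciprocity: (7135/399127) = -1·(399127/7135) since 7135 mod 4 = 3, 399127 mod 4 = 3; sign now -1
(399127/7135) = (6702/7135)   [reduce mod 7135]
6702 = 2^1·3351; (2/7135) = +1 since 7135 mod 8 = 7, so (6702/7135) = (+1)^1·(3351/7135); sign now -1
reciprocity: (3351/7135) = -1·(7135/3351) since 3351 mod 4 = 3, 7135 mod 4 = 3; sign now +1
(7135/3351) = (433/3351)   [reduce mod 3351]
reciprocity: (433/3351) = +1·(3351/433) since 433 mod 4 = 1, 3351 mod 4 = 3; sign now +1
(3351/433) = (320/433)   [reduce mod 433]
320 = 2^6·5; (2/433) = +1 since 433 mod 8 = 1, so (320/433) = (+1)^6·(5/433); sign now +1
reciprocity: (5/433) = +1·(433/5) since 5 mod 4 = 1, 433 mod 4 = 1; sign now +1
(433/5) = (3/5)   [reduce mod 5]
reciprocity: (3/5) = +1·(5/3) since 3 mod 4 = 3, 5 mod 4 = 1; sign now +1
(5/3) = (2/3)   [reduce mod 3]
2 = 2^1·1; (2/3) = -1 since 3 mod 8 = 3, so (2/3) = (-1)^1·(1/3); sign now -1
(1/3) = 1; final value = sign = -1

-1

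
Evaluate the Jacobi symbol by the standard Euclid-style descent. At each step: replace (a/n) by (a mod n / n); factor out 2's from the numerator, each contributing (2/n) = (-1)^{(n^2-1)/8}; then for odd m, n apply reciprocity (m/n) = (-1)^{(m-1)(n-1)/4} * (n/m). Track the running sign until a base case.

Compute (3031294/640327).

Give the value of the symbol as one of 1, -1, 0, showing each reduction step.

-1

(3031294/640327): 3031294 mod 640327 = 469986, so (3031294/640327) = (469986/640327)
factor out 2^1: 469986 = 2^1·234993; with 640327 mod 8 = 7, (2/640327) = +1; sign now +1; continue with (234993/640327)
flip (234993/640327) -> (640327/234993): both odd, 234993 mod 4 = 1, 640327 mod 4 = 3, so the flip contributes +1; sign now +1
(640327/234993): 640327 mod 234993 = 170341, so (640327/234993) = (170341/234993)
flip (170341/234993) -> (234993/170341): both odd, 170341 mod 4 = 1, 234993 mod 4 = 1, so the flip contributes +1; sign now +1
(234993/170341): 234993 mod 170341 = 64652, so (234993/170341) = (64652/170341)
factor out 2^2: 64652 = 2^2·16163; with 170341 mod 8 = 5, (2/170341) = -1; sign now +1; continue with (16163/170341)
flip (16163/170341) -> (170341/16163): both odd, 16163 mod 4 = 3, 170341 mod 4 = 1, so the flip contributes +1; sign now +1
(170341/16163): 170341 mod 16163 = 8711, so (170341/16163) = (8711/16163)
flip (8711/16163) -> (16163/8711): both odd, 8711 mod 4 = 3, 16163 mod 4 = 3, so the flip contributes -1; sign now -1
(16163/8711): 16163 mod 8711 = 7452, so (16163/8711) = (7452/8711)
factor out 2^2: 7452 = 2^2·1863; with 8711 mod 8 = 7, (2/8711) = +1; sign now -1; continue with (1863/8711)
flip (1863/8711) -> (8711/1863): both odd, 1863 mod 4 = 3, 8711 mod 4 = 3, so the flip contributes -1; sign now +1
(8711/1863): 8711 mod 1863 = 1259, so (8711/1863) = (1259/1863)
flip (1259/1863) -> (1863/1259): both odd, 1259 mod 4 = 3, 1863 mod 4 = 3, so the flip contributes -1; sign now -1
(1863/1259): 1863 mod 1259 = 604, so (1863/1259) = (604/1259)
factor out 2^2: 604 = 2^2·151; with 1259 mod 8 = 3, (2/1259) = -1; sign now -1; continue with (151/1259)
flip (151/1259) -> (1259/151): both odd, 151 mod 4 = 3, 1259 mod 4 = 3, so the flip contributes -1; sign now +1
(1259/151): 1259 mod 151 = 51, so (1259/151) = (51/151)
flip (51/151) -> (151/51): both odd, 51 mod 4 = 3, 151 mod 4 = 3, so the flip contributes -1; sign now -1
(151/51): 151 mod 51 = 49, so (151/51) = (49/51)
flip (49/51) -> (51/49): both odd, 49 mod 4 = 1, 51 mod 4 = 3, so the flip contributes +1; sign now -1
(51/49): 51 mod 49 = 2, so (51/49) = (2/49)
factor out 2^1: 2 = 2^1·1; with 49 mod 8 = 1, (2/49) = +1; sign now -1; continue with (1/49)
reached (1/49) = 1, so the symbol is -1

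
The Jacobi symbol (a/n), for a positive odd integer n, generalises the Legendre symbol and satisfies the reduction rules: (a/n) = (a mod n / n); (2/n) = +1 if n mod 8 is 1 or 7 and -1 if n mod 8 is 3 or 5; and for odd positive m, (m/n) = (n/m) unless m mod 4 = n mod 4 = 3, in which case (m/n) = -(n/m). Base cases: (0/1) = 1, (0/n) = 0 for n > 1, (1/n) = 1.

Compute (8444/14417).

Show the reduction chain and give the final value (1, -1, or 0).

factor out 2^2: 8444 = 2^2·2111; with 14417 mod 8 = 1, (2/14417) = +1; sign now +1; continue with (2111/14417)
flip (2111/14417) -> (14417/2111): both odd, 2111 mod 4 = 3, 14417 mod 4 = 1, so the flip contributes +1; sign now +1
(14417/2111): 14417 mod 2111 = 1751, so (14417/2111) = (1751/2111)
flip (1751/2111) -> (2111/1751): both odd, 1751 mod 4 = 3, 2111 mod 4 = 3, so the flip contributes -1; sign now -1
(2111/1751): 2111 mod 1751 = 360, so (2111/1751) = (360/1751)
factor out 2^3: 360 = 2^3·45; with 1751 mod 8 = 7, (2/1751) = +1; sign now -1; continue with (45/1751)
flip (45/1751) -> (1751/45): both odd, 45 mod 4 = 1, 1751 mod 4 = 3, so the flip contributes +1; sign now -1
(1751/45): 1751 mod 45 = 41, so (1751/45) = (41/45)
flip (41/45) -> (45/41): both odd, 41 mod 4 = 1, 45 mod 4 = 1, so the flip contributes +1; sign now -1
(45/41): 45 mod 41 = 4, so (45/41) = (4/41)
factor out 2^2: 4 = 2^2·1; with 41 mod 8 = 1, (2/41) = +1; sign now -1; continue with (1/41)
reached (1/41) = 1, so the symbol is -1

-1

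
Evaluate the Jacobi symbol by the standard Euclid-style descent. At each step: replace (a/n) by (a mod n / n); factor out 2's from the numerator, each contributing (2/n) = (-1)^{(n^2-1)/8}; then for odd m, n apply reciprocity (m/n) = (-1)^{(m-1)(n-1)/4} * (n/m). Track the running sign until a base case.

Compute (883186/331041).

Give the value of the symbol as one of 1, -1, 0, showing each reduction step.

(883186/331041) = (221104/331041)   [reduce mod 331041]
221104 = 2^4·13819; (2/331041) = +1 since 331041 mod 8 = 1, so (221104/331041) = (+1)^4·(13819/331041); sign now +1
reciprocity: (13819/331041) = +1·(331041/13819) since 13819 mod 4 = 3, 331041 mod 4 = 1; sign now +1
(331041/13819) = (13204/13819)   [reduce mod 13819]
13204 = 2^2·3301; (2/13819) = -1 since 13819 mod 8 = 3, so (13204/13819) = (-1)^2·(3301/13819); sign now +1
reciprocity: (3301/13819) = +1·(13819/3301) since 3301 mod 4 = 1, 13819 mod 4 = 3; sign now +1
(13819/3301) = (615/3301)   [reduce mod 3301]
reciprocity: (615/3301) = +1·(3301/615) since 615 mod 4 = 3, 3301 mod 4 = 1; sign now +1
(3301/615) = (226/615)   [reduce mod 615]
226 = 2^1·113; (2/615) = +1 since 615 mod 8 = 7, so (226/615) = (+1)^1·(113/615); sign now +1
reciprocity: (113/615) = +1·(615/113) since 113 mod 4 = 1, 615 mod 4 = 3; sign now +1
(615/113) = (50/113)   [reduce mod 113]
50 = 2^1·25; (2/113) = +1 since 113 mod 8 = 1, so (50/113) = (+1)^1·(25/113); sign now +1
reciprocity: (25/113) = +1·(113/25) since 25 mod 4 = 1, 113 mod 4 = 1; sign now +1
(113/25) = (13/25)   [reduce mod 25]
reciprocity: (13/25) = +1·(25/13) since 13 mod 4 = 1, 25 mod 4 = 1; sign now +1
(25/13) = (12/13)   [reduce mod 13]
12 = 2^2·3; (2/13) = -1 since 13 mod 8 = 5, so (12/13) = (-1)^2·(3/13); sign now +1
reciprocity: (3/13) = +1·(13/3) since 3 mod 4 = 3, 13 mod 4 = 1; sign now +1
(13/3) = (1/3)   [reduce mod 3]
(1/3) = 1; final value = sign = +1

1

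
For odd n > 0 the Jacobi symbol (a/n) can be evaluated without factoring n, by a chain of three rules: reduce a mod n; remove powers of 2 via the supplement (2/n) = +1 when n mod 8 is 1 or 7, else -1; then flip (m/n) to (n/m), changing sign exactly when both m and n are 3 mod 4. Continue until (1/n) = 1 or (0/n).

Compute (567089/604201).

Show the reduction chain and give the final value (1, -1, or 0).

flip (567089/604201) -> (604201/567089): both odd, 567089 mod 4 = 1, 604201 mod 4 = 1, so the flip contributes +1; sign now +1
(604201/567089): 604201 mod 567089 = 37112, so (604201/567089) = (37112/567089)
factor out 2^3: 37112 = 2^3·4639; with 567089 mod 8 = 1, (2/567089) = +1; sign now +1; continue with (4639/567089)
flip (4639/567089) -> (567089/4639): both odd, 4639 mod 4 = 3, 567089 mod 4 = 1, so the flip contributes +1; sign now +1
(567089/4639): 567089 mod 4639 = 1131, so (567089/4639) = (1131/4639)
flip (1131/4639) -> (4639/1131): both odd, 1131 mod 4 = 3, 4639 mod 4 = 3, so the flip contributes -1; sign now -1
(4639/1131): 4639 mod 1131 = 115, so (4639/1131) = (115/1131)
flip (115/1131) -> (1131/115): both odd, 115 mod 4 = 3, 1131 mod 4 = 3, so the flip contributes -1; sign now +1
(1131/115): 1131 mod 115 = 96, so (1131/115) = (96/115)
factor out 2^5: 96 = 2^5·3; with 115 mod 8 = 3, (2/115) = -1; sign now -1; continue with (3/115)
flip (3/115) -> (115/3): both odd, 3 mod 4 = 3, 115 mod 4 = 3, so the flip contributes -1; sign now +1
(115/3): 115 mod 3 = 1, so (115/3) = (1/3)
reached (1/3) = 1, so the symbol is +1

1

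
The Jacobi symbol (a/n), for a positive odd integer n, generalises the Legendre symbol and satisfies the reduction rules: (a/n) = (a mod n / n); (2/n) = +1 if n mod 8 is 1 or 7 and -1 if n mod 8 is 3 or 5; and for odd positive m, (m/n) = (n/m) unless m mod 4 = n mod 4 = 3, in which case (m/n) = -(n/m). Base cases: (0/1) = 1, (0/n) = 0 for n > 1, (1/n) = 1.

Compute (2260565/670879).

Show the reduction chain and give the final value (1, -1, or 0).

(2260565/670879): 2260565 mod 670879 = 247928, so (2260565/670879) = (247928/670879)
factor out 2^3: 247928 = 2^3·30991; with 670879 mod 8 = 7, (2/670879) = +1; sign now +1; continue with (30991/670879)
flip (30991/670879) -> (670879/30991): both odd, 30991 mod 4 = 3, 670879 mod 4 = 3, so the flip contributes -1; sign now -1
(670879/30991): 670879 mod 30991 = 20068, so (670879/30991) = (20068/30991)
factor out 2^2: 20068 = 2^2·5017; with 30991 mod 8 = 7, (2/30991) = +1; sign now -1; continue with (5017/30991)
flip (5017/30991) -> (30991/5017): both odd, 5017 mod 4 = 1, 30991 mod 4 = 3, so the flip contributes +1; sign now -1
(30991/5017): 30991 mod 5017 = 889, so (30991/5017) = (889/5017)
flip (889/5017) -> (5017/889): both odd, 889 mod 4 = 1, 5017 mod 4 = 1, so the flip contributes +1; sign now -1
(5017/889): 5017 mod 889 = 572, so (5017/889) = (572/889)
factor out 2^2: 572 = 2^2·143; with 889 mod 8 = 1, (2/889) = +1; sign now -1; continue with (143/889)
flip (143/889) -> (889/143): both odd, 143 mod 4 = 3, 889 mod 4 = 1, so the flip contributes +1; sign now -1
(889/143): 889 mod 143 = 31, so (889/143) = (31/143)
flip (31/143) -> (143/31): both odd, 31 mod 4 = 3, 143 mod 4 = 3, so the flip contributes -1; sign now +1
(143/31): 143 mod 31 = 19, so (143/31) = (19/31)
flip (19/31) -> (31/19): both odd, 19 mod 4 = 3, 31 mod 4 = 3, so the flip contributes -1; sign now -1
(31/19): 31 mod 19 = 12, so (31/19) = (12/19)
factor out 2^2: 12 = 2^2·3; with 19 mod 8 = 3, (2/19) = -1; sign now -1; continue with (3/19)
flip (3/19) -> (19/3): both odd, 3 mod 4 = 3, 19 mod 4 = 3, so the flip contributes -1; sign now +1
(19/3): 19 mod 3 = 1, so (19/3) = (1/3)
reached (1/3) = 1, so the symbol is +1

1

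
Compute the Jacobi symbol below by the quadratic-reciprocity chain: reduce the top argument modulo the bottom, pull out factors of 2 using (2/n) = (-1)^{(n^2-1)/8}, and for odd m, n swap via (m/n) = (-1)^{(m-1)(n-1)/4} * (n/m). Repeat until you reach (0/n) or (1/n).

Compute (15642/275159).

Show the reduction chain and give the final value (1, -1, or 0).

1

factor out 2^1: 15642 = 2^1·7821; with 275159 mod 8 = 7, (2/275159) = +1; sign now +1; continue with (7821/275159)
flip (7821/275159) -> (275159/7821): both odd, 7821 mod 4 = 1, 275159 mod 4 = 3, so the flip contributes +1; sign now +1
(275159/7821): 275159 mod 7821 = 1424, so (275159/7821) = (1424/7821)
factor out 2^4: 1424 = 2^4·89; with 7821 mod 8 = 5, (2/7821) = -1; sign now +1; continue with (89/7821)
flip (89/7821) -> (7821/89): both odd, 89 mod 4 = 1, 7821 mod 4 = 1, so the flip contributes +1; sign now +1
(7821/89): 7821 mod 89 = 78, so (7821/89) = (78/89)
factor out 2^1: 78 = 2^1·39; with 89 mod 8 = 1, (2/89) = +1; sign now +1; continue with (39/89)
flip (39/89) -> (89/39): both odd, 39 mod 4 = 3, 89 mod 4 = 1, so the flip contributes +1; sign now +1
(89/39): 89 mod 39 = 11, so (89/39) = (11/39)
flip (11/39) -> (39/11): both odd, 11 mod 4 = 3, 39 mod 4 = 3, so the flip contributes -1; sign now -1
(39/11): 39 mod 11 = 6, so (39/11) = (6/11)
factor out 2^1: 6 = 2^1·3; with 11 mod 8 = 3, (2/11) = -1; sign now +1; continue with (3/11)
flip (3/11) -> (11/3): both odd, 3 mod 4 = 3, 11 mod 4 = 3, so the flip contributes -1; sign now -1
(11/3): 11 mod 3 = 2, so (11/3) = (2/3)
factor out 2^1: 2 = 2^1·1; with 3 mod 8 = 3, (2/3) = -1; sign now +1; continue with (1/3)
reached (1/3) = 1, so the symbol is +1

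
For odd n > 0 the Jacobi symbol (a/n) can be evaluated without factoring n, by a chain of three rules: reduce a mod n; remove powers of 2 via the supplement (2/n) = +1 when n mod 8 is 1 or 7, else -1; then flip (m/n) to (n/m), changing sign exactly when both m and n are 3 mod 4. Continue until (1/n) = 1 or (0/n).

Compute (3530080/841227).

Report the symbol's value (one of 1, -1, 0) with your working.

(3530080/841227) = (165172/841227)   [reduce mod 841227]
165172 = 2^2·41293; (2/841227) = -1 since 841227 mod 8 = 3, so (165172/841227) = (-1)^2·(41293/841227); sign now +1
reciprocity: (41293/841227) = +1·(841227/41293) since 41293 mod 4 = 1, 841227 mod 4 = 3; sign now +1
(841227/41293) = (15367/41293)   [reduce mod 41293]
reciprocity: (15367/41293) = +1·(41293/15367) since 15367 mod 4 = 3, 41293 mod 4 = 1; sign now +1
(41293/15367) = (10559/15367)   [reduce mod 15367]
reciprocity: (10559/15367) = -1·(15367/10559) since 10559 mod 4 = 3, 15367 mod 4 = 3; sign now -1
(15367/10559) = (4808/10559)   [reduce mod 10559]
4808 = 2^3·601; (2/10559) = +1 since 10559 mod 8 = 7, so (4808/10559) = (+1)^3·(601/10559); sign now -1
reciprocity: (601/10559) = +1·(10559/601) since 601 mod 4 = 1, 10559 mod 4 = 3; sign now -1
(10559/601) = (342/601)   [reduce mod 601]
342 = 2^1·171; (2/601) = +1 since 601 mod 8 = 1, so (342/601) = (+1)^1·(171/601); sign now -1
reciprocity: (171/601) = +1·(601/171) since 171 mod 4 = 3, 601 mod 4 = 1; sign now -1
(601/171) = (88/171)   [reduce mod 171]
88 = 2^3·11; (2/171) = -1 since 171 mod 8 = 3, so (88/171) = (-1)^3·(11/171); sign now +1
reciprocity: (11/171) = -1·(171/11) since 11 mod 4 = 3, 171 mod 4 = 3; sign now -1
(171/11) = (6/11)   [reduce mod 11]
6 = 2^1·3; (2/11) = -1 since 11 mod 8 = 3, so (6/11) = (-1)^1·(3/11); sign now +1
reciprocity: (3/11) = -1·(11/3) since 3 mod 4 = 3, 11 mod 4 = 3; sign now -1
(11/3) = (2/3)   [reduce mod 3]
2 = 2^1·1; (2/3) = -1 since 3 mod 8 = 3, so (2/3) = (-1)^1·(1/3); sign now +1
(1/3) = 1; final value = sign = +1

1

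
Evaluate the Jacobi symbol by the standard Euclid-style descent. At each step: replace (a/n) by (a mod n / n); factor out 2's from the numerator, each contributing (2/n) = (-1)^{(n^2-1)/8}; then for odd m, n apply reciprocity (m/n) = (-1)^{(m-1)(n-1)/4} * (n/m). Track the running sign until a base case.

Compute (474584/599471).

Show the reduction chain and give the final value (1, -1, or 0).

-1

474584 = 2^3·59323; (2/599471) = +1 since 599471 mod 8 = 7, so (474584/599471) = (+1)^3·(59323/599471); sign now +1
reciprocity: (59323/599471) = -1·(599471/59323) since 59323 mod 4 = 3, 599471 mod 4 = 3; sign now -1
(599471/59323) = (6241/59323)   [reduce mod 59323]
reciprocity: (6241/59323) = +1·(59323/6241) since 6241 mod 4 = 1, 59323 mod 4 = 3; sign now -1
(59323/6241) = (3154/6241)   [reduce mod 6241]
3154 = 2^1·1577; (2/6241) = +1 since 6241 mod 8 = 1, so (3154/6241) = (+1)^1·(1577/6241); sign now -1
reciprocity: (1577/6241) = +1·(6241/1577) since 1577 mod 4 = 1, 6241 mod 4 = 1; sign now -1
(6241/1577) = (1510/1577)   [reduce mod 1577]
1510 = 2^1·755; (2/1577) = +1 since 1577 mod 8 = 1, so (1510/1577) = (+1)^1·(755/1577); sign now -1
reciprocity: (755/1577) = +1·(1577/755) since 755 mod 4 = 3, 1577 mod 4 = 1; sign now -1
(1577/755) = (67/755)   [reduce mod 755]
reciprocity: (67/755) = -1·(755/67) since 67 mod 4 = 3, 755 mod 4 = 3; sign now +1
(755/67) = (18/67)   [reduce mod 67]
18 = 2^1·9; (2/67) = -1 since 67 mod 8 = 3, so (18/67) = (-1)^1·(9/67); sign now -1
reciprocity: (9/67) = +1·(67/9) since 9 mod 4 = 1, 67 mod 4 = 3; sign now -1
(67/9) = (4/9)   [reduce mod 9]
4 = 2^2·1; (2/9) = +1 since 9 mod 8 = 1, so (4/9) = (+1)^2·(1/9); sign now -1
(1/9) = 1; final value = sign = -1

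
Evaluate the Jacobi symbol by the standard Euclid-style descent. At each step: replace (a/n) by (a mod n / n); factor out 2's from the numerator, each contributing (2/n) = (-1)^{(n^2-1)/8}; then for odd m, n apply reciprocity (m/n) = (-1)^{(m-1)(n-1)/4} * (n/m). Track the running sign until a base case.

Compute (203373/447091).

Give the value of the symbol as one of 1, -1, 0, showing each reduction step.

1

flip (203373/447091) -> (447091/203373): both odd, 203373 mod 4 = 1, 447091 mod 4 = 3, so the flip contributes +1; sign now +1
(447091/203373): 447091 mod 203373 = 40345, so (447091/203373) = (40345/203373)
flip (40345/203373) -> (203373/40345): both odd, 40345 mod 4 = 1, 203373 mod 4 = 1, so the flip contributes +1; sign now +1
(203373/40345): 203373 mod 40345 = 1648, so (203373/40345) = (1648/40345)
factor out 2^4: 1648 = 2^4·103; with 40345 mod 8 = 1, (2/40345) = +1; sign now +1; continue with (103/40345)
flip (103/40345) -> (40345/103): both odd, 103 mod 4 = 3, 40345 mod 4 = 1, so the flip contributes +1; sign now +1
(40345/103): 40345 mod 103 = 72, so (40345/103) = (72/103)
factor out 2^3: 72 = 2^3·9; with 103 mod 8 = 7, (2/103) = +1; sign now +1; continue with (9/103)
flip (9/103) -> (103/9): both odd, 9 mod 4 = 1, 103 mod 4 = 3, so the flip contributes +1; sign now +1
(103/9): 103 mod 9 = 4, so (103/9) = (4/9)
factor out 2^2: 4 = 2^2·1; with 9 mod 8 = 1, (2/9) = +1; sign now +1; continue with (1/9)
reached (1/9) = 1, so the symbol is +1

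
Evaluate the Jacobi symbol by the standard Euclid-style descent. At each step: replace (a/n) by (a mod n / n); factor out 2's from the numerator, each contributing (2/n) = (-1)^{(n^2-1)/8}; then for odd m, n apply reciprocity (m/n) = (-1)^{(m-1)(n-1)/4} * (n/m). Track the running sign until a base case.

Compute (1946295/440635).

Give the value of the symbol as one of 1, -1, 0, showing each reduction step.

0

(1946295/440635) = (183755/440635)   [reduce mod 440635]
reciprocity: (183755/440635) = -1·(440635/183755) since 183755 mod 4 = 3, 440635 mod 4 = 3; sign now -1
(440635/183755) = (73125/183755)   [reduce mod 183755]
reciprocity: (73125/183755) = +1·(183755/73125) since 73125 mod 4 = 1, 183755 mod 4 = 3; sign now -1
(183755/73125) = (37505/73125)   [reduce mod 73125]
reciprocity: (37505/73125) = +1·(73125/37505) since 37505 mod 4 = 1, 73125 mod 4 = 1; sign now -1
(73125/37505) = (35620/37505)   [reduce mod 37505]
35620 = 2^2·8905; (2/37505) = +1 since 37505 mod 8 = 1, so (35620/37505) = (+1)^2·(8905/37505); sign now -1
reciprocity: (8905/37505) = +1·(37505/8905) since 8905 mod 4 = 1, 37505 mod 4 = 1; sign now -1
(37505/8905) = (1885/8905)   [reduce mod 8905]
reciprocity: (1885/8905) = +1·(8905/1885) since 1885 mod 4 = 1, 8905 mod 4 = 1; sign now -1
(8905/1885) = (1365/1885)   [reduce mod 1885]
reciprocity: (1365/1885) = +1·(1885/1365) since 1365 mod 4 = 1, 1885 mod 4 = 1; sign now -1
(1885/1365) = (520/1365)   [reduce mod 1365]
520 = 2^3·65; (2/1365) = -1 since 1365 mod 8 = 5, so (520/1365) = (-1)^3·(65/1365); sign now +1
reciprocity: (65/1365) = +1·(1365/65) since 65 mod 4 = 1, 1365 mod 4 = 1; sign now +1
(1365/65) = (0/65)   [reduce mod 65]
(0/65) = 0   [gcd(a, n) > 1]; final value = 0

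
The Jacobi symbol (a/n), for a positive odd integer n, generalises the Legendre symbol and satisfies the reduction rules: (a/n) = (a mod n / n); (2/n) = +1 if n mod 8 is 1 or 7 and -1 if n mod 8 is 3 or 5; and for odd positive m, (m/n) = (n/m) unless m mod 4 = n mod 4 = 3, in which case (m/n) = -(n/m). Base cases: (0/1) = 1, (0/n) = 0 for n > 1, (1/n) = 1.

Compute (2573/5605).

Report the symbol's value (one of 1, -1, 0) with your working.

1

reciprocity: (2573/5605) = +1·(5605/2573) since 2573 mod 4 = 1, 5605 mod 4 = 1; sign now +1
(5605/2573) = (459/2573)   [reduce mod 2573]
reciprocity: (459/2573) = +1·(2573/459) since 459 mod 4 = 3, 2573 mod 4 = 1; sign now +1
(2573/459) = (278/459)   [reduce mod 459]
278 = 2^1·139; (2/459) = -1 since 459 mod 8 = 3, so (278/459) = (-1)^1·(139/459); sign now -1
reciprocity: (139/459) = -1·(459/139) since 139 mod 4 = 3, 459 mod 4 = 3; sign now +1
(459/139) = (42/139)   [reduce mod 139]
42 = 2^1·21; (2/139) = -1 since 139 mod 8 = 3, so (42/139) = (-1)^1·(21/139); sign now -1
reciprocity: (21/139) = +1·(139/21) since 21 mod 4 = 1, 139 mod 4 = 3; sign now -1
(139/21) = (13/21)   [reduce mod 21]
reciprocity: (13/21) = +1·(21/13) since 13 mod 4 = 1, 21 mod 4 = 1; sign now -1
(21/13) = (8/13)   [reduce mod 13]
8 = 2^3·1; (2/13) = -1 since 13 mod 8 = 5, so (8/13) = (-1)^3·(1/13); sign now +1
(1/13) = 1; final value = sign = +1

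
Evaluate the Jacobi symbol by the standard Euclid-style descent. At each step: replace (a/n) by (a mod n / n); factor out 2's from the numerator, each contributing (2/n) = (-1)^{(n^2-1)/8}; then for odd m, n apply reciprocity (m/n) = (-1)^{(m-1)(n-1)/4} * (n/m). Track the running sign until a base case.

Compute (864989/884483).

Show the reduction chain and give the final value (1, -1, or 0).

reciprocity: (864989/884483) = +1·(884483/864989) since 864989 mod 4 = 1, 884483 mod 4 = 3; sign now +1
(884483/864989) = (19494/864989)   [reduce mod 864989]
19494 = 2^1·9747; (2/864989) = -1 since 864989 mod 8 = 5, so (19494/864989) = (-1)^1·(9747/864989); sign now -1
reciprocity: (9747/864989) = +1·(864989/9747) since 9747 mod 4 = 3, 864989 mod 4 = 1; sign now -1
(864989/9747) = (7253/9747)   [reduce mod 9747]
reciprocity: (7253/9747) = +1·(9747/7253) since 7253 mod 4 = 1, 9747 mod 4 = 3; sign now -1
(9747/7253) = (2494/7253)   [reduce mod 7253]
2494 = 2^1·1247; (2/7253) = -1 since 7253 mod 8 = 5, so (2494/7253) = (-1)^1·(1247/7253); sign now +1
reciprocity: (1247/7253) = +1·(7253/1247) since 1247 mod 4 = 3, 7253 mod 4 = 1; sign now +1
(7253/1247) = (1018/1247)   [reduce mod 1247]
1018 = 2^1·509; (2/1247) = +1 since 1247 mod 8 = 7, so (1018/1247) = (+1)^1·(509/1247); sign now +1
reciprocity: (509/1247) = +1·(1247/509) since 509 mod 4 = 1, 1247 mod 4 = 3; sign now +1
(1247/509) = (229/509)   [reduce mod 509]
reciprocity: (229/509) = +1·(509/229) since 229 mod 4 = 1, 509 mod 4 = 1; sign now +1
(509/229) = (51/229)   [reduce mod 229]
reciprocity: (51/229) = +1·(229/51) since 51 mod 4 = 3, 229 mod 4 = 1; sign now +1
(229/51) = (25/51)   [reduce mod 51]
reciprocity: (25/51) = +1·(51/25) since 25 mod 4 = 1, 51 mod 4 = 3; sign now +1
(51/25) = (1/25)   [reduce mod 25]
(1/25) = 1; final value = sign = +1

1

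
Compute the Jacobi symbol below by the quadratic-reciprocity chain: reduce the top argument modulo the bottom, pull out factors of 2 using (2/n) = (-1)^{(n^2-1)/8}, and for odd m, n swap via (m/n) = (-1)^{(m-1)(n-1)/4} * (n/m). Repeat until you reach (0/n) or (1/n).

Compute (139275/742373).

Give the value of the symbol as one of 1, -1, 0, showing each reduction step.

reciprocity: (139275/742373) = +1·(742373/139275) since 139275 mod 4 = 3, 742373 mod 4 = 1; sign now +1
(742373/139275) = (45998/139275)   [reduce mod 139275]
45998 = 2^1·22999; (2/139275) = -1 since 139275 mod 8 = 3, so (45998/139275) = (-1)^1·(22999/139275); sign now -1
reciprocity: (22999/139275) = -1·(139275/22999) since 22999 mod 4 = 3, 139275 mod 4 = 3; sign now +1
(139275/22999) = (1281/22999)   [reduce mod 22999]
reciprocity: (1281/22999) = +1·(22999/1281) since 1281 mod 4 = 1, 22999 mod 4 = 3; sign now +1
(22999/1281) = (1222/1281)   [reduce mod 1281]
1222 = 2^1·611; (2/1281) = +1 since 1281 mod 8 = 1, so (1222/1281) = (+1)^1·(611/1281); sign now +1
reciprocity: (611/1281) = +1·(1281/611) since 611 mod 4 = 3, 1281 mod 4 = 1; sign now +1
(1281/611) = (59/611)   [reduce mod 611]
reciprocity: (59/611) = -1·(611/59) since 59 mod 4 = 3, 611 mod 4 = 3; sign now -1
(611/59) = (21/59)   [reduce mod 59]
reciprocity: (21/59) = +1·(59/21) since 21 mod 4 = 1, 59 mod 4 = 3; sign now -1
(59/21) = (17/21)   [reduce mod 21]
reciprocity: (17/21) = +1·(21/17) since 17 mod 4 = 1, 21 mod 4 = 1; sign now -1
(21/17) = (4/17)   [reduce mod 17]
4 = 2^2·1; (2/17) = +1 since 17 mod 8 = 1, so (4/17) = (+1)^2·(1/17); sign now -1
(1/17) = 1; final value = sign = -1

-1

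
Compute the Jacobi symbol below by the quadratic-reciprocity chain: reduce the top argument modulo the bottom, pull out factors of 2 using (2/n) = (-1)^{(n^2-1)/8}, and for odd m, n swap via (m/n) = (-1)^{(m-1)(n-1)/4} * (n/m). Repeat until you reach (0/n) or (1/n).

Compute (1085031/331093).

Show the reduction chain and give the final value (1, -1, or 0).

1

(1085031/331093) = (91752/331093)   [reduce mod 331093]
91752 = 2^3·11469; (2/331093) = -1 since 331093 mod 8 = 5, so (91752/331093) = (-1)^3·(11469/331093); sign now -1
reciprocity: (11469/331093) = +1·(331093/11469) since 11469 mod 4 = 1, 331093 mod 4 = 1; sign now -1
(331093/11469) = (9961/11469)   [reduce mod 11469]
reciprocity: (9961/11469) = +1·(11469/9961) since 9961 mod 4 = 1, 11469 mod 4 = 1; sign now -1
(11469/9961) = (1508/9961)   [reduce mod 9961]
1508 = 2^2·377; (2/9961) = +1 since 9961 mod 8 = 1, so (1508/9961) = (+1)^2·(377/9961); sign now -1
reciprocity: (377/9961) = +1·(9961/377) since 377 mod 4 = 1, 9961 mod 4 = 1; sign now -1
(9961/377) = (159/377)   [reduce mod 377]
reciprocity: (159/377) = +1·(377/159) since 159 mod 4 = 3, 377 mod 4 = 1; sign now -1
(377/159) = (59/159)   [reduce mod 159]
reciprocity: (59/159) = -1·(159/59) since 59 mod 4 = 3, 159 mod 4 = 3; sign now +1
(159/59) = (41/59)   [reduce mod 59]
reciprocity: (41/59) = +1·(59/41) since 41 mod 4 = 1, 59 mod 4 = 3; sign now +1
(59/41) = (18/41)   [reduce mod 41]
18 = 2^1·9; (2/41) = +1 since 41 mod 8 = 1, so (18/41) = (+1)^1·(9/41); sign now +1
reciprocity: (9/41) = +1·(41/9) since 9 mod 4 = 1, 41 mod 4 = 1; sign now +1
(41/9) = (5/9)   [reduce mod 9]
reciprocity: (5/9) = +1·(9/5) since 5 mod 4 = 1, 9 mod 4 = 1; sign now +1
(9/5) = (4/5)   [reduce mod 5]
4 = 2^2·1; (2/5) = -1 since 5 mod 8 = 5, so (4/5) = (-1)^2·(1/5); sign now +1
(1/5) = 1; final value = sign = +1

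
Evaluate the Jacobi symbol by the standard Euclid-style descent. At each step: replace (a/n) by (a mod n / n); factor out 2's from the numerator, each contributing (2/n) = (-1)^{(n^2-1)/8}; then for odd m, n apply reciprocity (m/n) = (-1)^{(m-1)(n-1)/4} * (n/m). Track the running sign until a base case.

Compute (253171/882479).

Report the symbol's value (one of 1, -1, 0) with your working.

flip (253171/882479) -> (882479/253171): both odd, 253171 mod 4 = 3, 882479 mod 4 = 3, so the flip contributes -1; sign now -1
(882479/253171): 882479 mod 253171 = 122966, so (882479/253171) = (122966/253171)
factor out 2^1: 122966 = 2^1·61483; with 253171 mod 8 = 3, (2/253171) = -1; sign now +1; continue with (61483/253171)
flip (61483/253171) -> (253171/61483): both odd, 61483 mod 4 = 3, 253171 mod 4 = 3, so the flip contributes -1; sign now -1
(253171/61483): 253171 mod 61483 = 7239, so (253171/61483) = (7239/61483)
flip (7239/61483) -> (61483/7239): both odd, 7239 mod 4 = 3, 61483 mod 4 = 3, so the flip contributes -1; sign now +1
(61483/7239): 61483 mod 7239 = 3571, so (61483/7239) = (3571/7239)
flip (3571/7239) -> (7239/3571): both odd, 3571 mod 4 = 3, 7239 mod 4 = 3, so the flip contributes -1; sign now -1
(7239/3571): 7239 mod 3571 = 97, so (7239/3571) = (97/3571)
flip (97/3571) -> (3571/97): both odd, 97 mod 4 = 1, 3571 mod 4 = 3, so the flip contributes +1; sign now -1
(3571/97): 3571 mod 97 = 79, so (3571/97) = (79/97)
flip (79/97) -> (97/79): both odd, 79 mod 4 = 3, 97 mod 4 = 1, so the flip contributes +1; sign now -1
(97/79): 97 mod 79 = 18, so (97/79) = (18/79)
factor out 2^1: 18 = 2^1·9; with 79 mod 8 = 7, (2/79) = +1; sign now -1; continue with (9/79)
flip (9/79) -> (79/9): both odd, 9 mod 4 = 1, 79 mod 4 = 3, so the flip contributes +1; sign now -1
(79/9): 79 mod 9 = 7, so (79/9) = (7/9)
flip (7/9) -> (9/7): both odd, 7 mod 4 = 3, 9 mod 4 = 1, so the flip contributes +1; sign now -1
(9/7): 9 mod 7 = 2, so (9/7) = (2/7)
factor out 2^1: 2 = 2^1·1; with 7 mod 8 = 7, (2/7) = +1; sign now -1; continue with (1/7)
reached (1/7) = 1, so the symbol is -1

-1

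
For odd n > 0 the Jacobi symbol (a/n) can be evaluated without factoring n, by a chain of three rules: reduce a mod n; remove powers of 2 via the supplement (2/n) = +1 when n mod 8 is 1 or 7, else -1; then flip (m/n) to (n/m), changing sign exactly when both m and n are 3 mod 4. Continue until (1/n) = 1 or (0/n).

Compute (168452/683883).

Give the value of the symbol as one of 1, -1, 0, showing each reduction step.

1

168452 = 2^2·42113; (2/683883) = -1 since 683883 mod 8 = 3, so (168452/683883) = (-1)^2·(42113/683883); sign now +1
reciprocity: (42113/683883) = +1·(683883/42113) since 42113 mod 4 = 1, 683883 mod 4 = 3; sign now +1
(683883/42113) = (10075/42113)   [reduce mod 42113]
reciprocity: (10075/42113) = +1·(42113/10075) since 10075 mod 4 = 3, 42113 mod 4 = 1; sign now +1
(42113/10075) = (1813/10075)   [reduce mod 10075]
reciprocity: (1813/10075) = +1·(10075/1813) since 1813 mod 4 = 1, 10075 mod 4 = 3; sign now +1
(10075/1813) = (1010/1813)   [reduce mod 1813]
1010 = 2^1·505; (2/1813) = -1 since 1813 mod 8 = 5, so (1010/1813) = (-1)^1·(505/1813); sign now -1
reciprocity: (505/1813) = +1·(1813/505) since 505 mod 4 = 1, 1813 mod 4 = 1; sign now -1
(1813/505) = (298/505)   [reduce mod 505]
298 = 2^1·149; (2/505) = +1 since 505 mod 8 = 1, so (298/505) = (+1)^1·(149/505); sign now -1
reciprocity: (149/505) = +1·(505/149) since 149 mod 4 = 1, 505 mod 4 = 1; sign now -1
(505/149) = (58/149)   [reduce mod 149]
58 = 2^1·29; (2/149) = -1 since 149 mod 8 = 5, so (58/149) = (-1)^1·(29/149); sign now +1
reciprocity: (29/149) = +1·(149/29) since 29 mod 4 = 1, 149 mod 4 = 1; sign now +1
(149/29) = (4/29)   [reduce mod 29]
4 = 2^2·1; (2/29) = -1 since 29 mod 8 = 5, so (4/29) = (-1)^2·(1/29); sign now +1
(1/29) = 1; final value = sign = +1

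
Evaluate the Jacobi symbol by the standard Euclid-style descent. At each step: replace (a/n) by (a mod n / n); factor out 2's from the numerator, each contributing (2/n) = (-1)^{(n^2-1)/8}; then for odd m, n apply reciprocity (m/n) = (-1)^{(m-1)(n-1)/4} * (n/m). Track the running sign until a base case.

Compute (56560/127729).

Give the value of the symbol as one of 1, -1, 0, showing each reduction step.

0

56560 = 2^4·3535; (2/127729) = +1 since 127729 mod 8 = 1, so (56560/127729) = (+1)^4·(3535/127729); sign now +1
reciprocity: (3535/127729) = +1·(127729/3535) since 3535 mod 4 = 3, 127729 mod 4 = 1; sign now +1
(127729/3535) = (469/3535)   [reduce mod 3535]
reciprocity: (469/3535) = +1·(3535/469) since 469 mod 4 = 1, 3535 mod 4 = 3; sign now +1
(3535/469) = (252/469)   [reduce mod 469]
252 = 2^2·63; (2/469) = -1 since 469 mod 8 = 5, so (252/469) = (-1)^2·(63/469); sign now +1
reciprocity: (63/469) = +1·(469/63) since 63 mod 4 = 3, 469 mod 4 = 1; sign now +1
(469/63) = (28/63)   [reduce mod 63]
28 = 2^2·7; (2/63) = +1 since 63 mod 8 = 7, so (28/63) = (+1)^2·(7/63); sign now +1
reciprocity: (7/63) = -1·(63/7) since 7 mod 4 = 3, 63 mod 4 = 3; sign now -1
(63/7) = (0/7)   [reduce mod 7]
(0/7) = 0   [gcd(a, n) > 1]; final value = 0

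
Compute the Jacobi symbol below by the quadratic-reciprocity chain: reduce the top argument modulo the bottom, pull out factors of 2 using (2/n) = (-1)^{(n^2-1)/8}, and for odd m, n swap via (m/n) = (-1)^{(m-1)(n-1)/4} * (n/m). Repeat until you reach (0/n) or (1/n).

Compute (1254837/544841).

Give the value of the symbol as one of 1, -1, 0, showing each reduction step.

(1254837/544841) = (165155/544841)   [reduce mod 544841]
reciprocity: (165155/544841) = +1·(544841/165155) since 165155 mod 4 = 3, 544841 mod 4 = 1; sign now +1
(544841/165155) = (49376/165155)   [reduce mod 165155]
49376 = 2^5·1543; (2/165155) = -1 since 165155 mod 8 = 3, so (49376/165155) = (-1)^5·(1543/165155); sign now -1
reciprocity: (1543/165155) = -1·(165155/1543) since 1543 mod 4 = 3, 165155 mod 4 = 3; sign now +1
(165155/1543) = (54/1543)   [reduce mod 1543]
54 = 2^1·27; (2/1543) = +1 since 1543 mod 8 = 7, so (54/1543) = (+1)^1·(27/1543); sign now +1
reciprocity: (27/1543) = -1·(1543/27) since 27 mod 4 = 3, 1543 mod 4 = 3; sign now -1
(1543/27) = (4/27)   [reduce mod 27]
4 = 2^2·1; (2/27) = -1 since 27 mod 8 = 3, so (4/27) = (-1)^2·(1/27); sign now -1
(1/27) = 1; final value = sign = -1

-1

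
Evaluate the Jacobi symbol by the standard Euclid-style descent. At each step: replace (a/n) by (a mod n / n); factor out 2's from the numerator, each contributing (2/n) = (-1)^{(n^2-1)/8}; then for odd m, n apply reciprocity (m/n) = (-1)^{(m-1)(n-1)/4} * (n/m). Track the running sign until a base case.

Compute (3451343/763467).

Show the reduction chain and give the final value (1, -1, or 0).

(3451343/763467) = (397475/763467)   [reduce mod 763467]
reciprocity: (397475/763467) = -1·(763467/397475) since 397475 mod 4 = 3, 763467 mod 4 = 3; sign now -1
(763467/397475) = (365992/397475)   [reduce mod 397475]
365992 = 2^3·45749; (2/397475) = -1 since 397475 mod 8 = 3, so (365992/397475) = (-1)^3·(45749/397475); sign now +1
reciprocity: (45749/397475) = +1·(397475/45749) since 45749 mod 4 = 1, 397475 mod 4 = 3; sign now +1
(397475/45749) = (31483/45749)   [reduce mod 45749]
reciprocity: (31483/45749) = +1·(45749/31483) since 31483 mod 4 = 3, 45749 mod 4 = 1; sign now +1
(45749/31483) = (14266/31483)   [reduce mod 31483]
14266 = 2^1·7133; (2/31483) = -1 since 31483 mod 8 = 3, so (14266/31483) = (-1)^1·(7133/31483); sign now -1
reciprocity: (7133/31483) = +1·(31483/7133) since 7133 mod 4 = 1, 31483 mod 4 = 3; sign now -1
(31483/7133) = (2951/7133)   [reduce mod 7133]
reciprocity: (2951/7133) = +1·(7133/2951) since 2951 mod 4 = 3, 7133 mod 4 = 1; sign now -1
(7133/2951) = (1231/2951)   [reduce mod 2951]
reciprocity: (1231/2951) = -1·(2951/1231) since 1231 mod 4 = 3, 2951 mod 4 = 3; sign now +1
(2951/1231) = (489/1231)   [reduce mod 1231]
reciprocity: (489/1231) = +1·(1231/489) since 489 mod 4 = 1, 1231 mod 4 = 3; sign now +1
(1231/489) = (253/489)   [reduce mod 489]
reciprocity: (253/489) = +1·(489/253) since 253 mod 4 = 1, 489 mod 4 = 1; sign now +1
(489/253) = (236/253)   [reduce mod 253]
236 = 2^2·59; (2/253) = -1 since 253 mod 8 = 5, so (236/253) = (-1)^2·(59/253); sign now +1
reciprocity: (59/253) = +1·(253/59) since 59 mod 4 = 3, 253 mod 4 = 1; sign now +1
(253/59) = (17/59)   [reduce mod 59]
reciprocity: (17/59) = +1·(59/17) since 17 mod 4 = 1, 59 mod 4 = 3; sign now +1
(59/17) = (8/17)   [reduce mod 17]
8 = 2^3·1; (2/17) = +1 since 17 mod 8 = 1, so (8/17) = (+1)^3·(1/17); sign now +1
(1/17) = 1; final value = sign = +1

1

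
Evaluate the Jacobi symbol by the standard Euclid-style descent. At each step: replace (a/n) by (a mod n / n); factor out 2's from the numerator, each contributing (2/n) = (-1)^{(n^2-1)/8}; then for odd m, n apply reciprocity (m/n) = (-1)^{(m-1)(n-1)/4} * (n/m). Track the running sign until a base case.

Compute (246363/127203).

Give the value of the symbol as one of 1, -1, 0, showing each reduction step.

0

(246363/127203): 246363 mod 127203 = 119160, so (246363/127203) = (119160/127203)
factor out 2^3: 119160 = 2^3·14895; with 127203 mod 8 = 3, (2/127203) = -1; sign now -1; continue with (14895/127203)
flip (14895/127203) -> (127203/14895): both odd, 14895 mod 4 = 3, 127203 mod 4 = 3, so the flip contributes -1; sign now +1
(127203/14895): 127203 mod 14895 = 8043, so (127203/14895) = (8043/14895)
flip (8043/14895) -> (14895/8043): both odd, 8043 mod 4 = 3, 14895 mod 4 = 3, so the flip contributes -1; sign now -1
(14895/8043): 14895 mod 8043 = 6852, so (14895/8043) = (6852/8043)
factor out 2^2: 6852 = 2^2·1713; with 8043 mod 8 = 3, (2/8043) = -1; sign now -1; continue with (1713/8043)
flip (1713/8043) -> (8043/1713): both odd, 1713 mod 4 = 1, 8043 mod 4 = 3, so the flip contributes +1; sign now -1
(8043/1713): 8043 mod 1713 = 1191, so (8043/1713) = (1191/1713)
flip (1191/1713) -> (1713/1191): both odd, 1191 mod 4 = 3, 1713 mod 4 = 1, so the flip contributes +1; sign now -1
(1713/1191): 1713 mod 1191 = 522, so (1713/1191) = (522/1191)
factor out 2^1: 522 = 2^1·261; with 1191 mod 8 = 7, (2/1191) = +1; sign now -1; continue with (261/1191)
flip (261/1191) -> (1191/261): both odd, 261 mod 4 = 1, 1191 mod 4 = 3, so the flip contributes +1; sign now -1
(1191/261): 1191 mod 261 = 147, so (1191/261) = (147/261)
flip (147/261) -> (261/147): both odd, 147 mod 4 = 3, 261 mod 4 = 1, so the flip contributes +1; sign now -1
(261/147): 261 mod 147 = 114, so (261/147) = (114/147)
factor out 2^1: 114 = 2^1·57; with 147 mod 8 = 3, (2/147) = -1; sign now +1; continue with (57/147)
flip (57/147) -> (147/57): both odd, 57 mod 4 = 1, 147 mod 4 = 3, so the flip contributes +1; sign now +1
(147/57): 147 mod 57 = 33, so (147/57) = (33/57)
flip (33/57) -> (57/33): both odd, 33 mod 4 = 1, 57 mod 4 = 1, so the flip contributes +1; sign now +1
(57/33): 57 mod 33 = 24, so (57/33) = (24/33)
factor out 2^3: 24 = 2^3·3; with 33 mod 8 = 1, (2/33) = +1; sign now +1; continue with (3/33)
flip (3/33) -> (33/3): both odd, 3 mod 4 = 3, 33 mod 4 = 1, so the flip contributes +1; sign now +1
(33/3): 33 mod 3 = 0, so (33/3) = (0/3)
reached (0/3); gcd(a, n) > 1, so (0/3) = 0 and the symbol is 0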